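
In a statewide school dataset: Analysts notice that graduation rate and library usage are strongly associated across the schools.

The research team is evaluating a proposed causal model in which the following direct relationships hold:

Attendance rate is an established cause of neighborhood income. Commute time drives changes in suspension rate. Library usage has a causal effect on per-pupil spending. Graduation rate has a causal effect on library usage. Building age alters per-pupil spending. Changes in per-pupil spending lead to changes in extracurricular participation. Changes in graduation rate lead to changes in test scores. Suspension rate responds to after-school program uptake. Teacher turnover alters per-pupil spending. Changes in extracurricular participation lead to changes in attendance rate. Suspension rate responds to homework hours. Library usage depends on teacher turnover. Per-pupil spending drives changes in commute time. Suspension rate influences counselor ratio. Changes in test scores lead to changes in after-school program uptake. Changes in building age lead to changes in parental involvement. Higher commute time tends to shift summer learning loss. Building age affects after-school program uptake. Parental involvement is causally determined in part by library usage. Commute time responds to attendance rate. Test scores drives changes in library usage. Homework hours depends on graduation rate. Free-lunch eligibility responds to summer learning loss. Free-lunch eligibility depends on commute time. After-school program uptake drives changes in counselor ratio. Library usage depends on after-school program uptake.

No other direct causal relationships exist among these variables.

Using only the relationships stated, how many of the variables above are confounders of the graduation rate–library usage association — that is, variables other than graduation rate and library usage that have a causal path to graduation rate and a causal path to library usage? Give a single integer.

0

No listed variable has a causal path to both graduation rate and library usage, so there are no common causes.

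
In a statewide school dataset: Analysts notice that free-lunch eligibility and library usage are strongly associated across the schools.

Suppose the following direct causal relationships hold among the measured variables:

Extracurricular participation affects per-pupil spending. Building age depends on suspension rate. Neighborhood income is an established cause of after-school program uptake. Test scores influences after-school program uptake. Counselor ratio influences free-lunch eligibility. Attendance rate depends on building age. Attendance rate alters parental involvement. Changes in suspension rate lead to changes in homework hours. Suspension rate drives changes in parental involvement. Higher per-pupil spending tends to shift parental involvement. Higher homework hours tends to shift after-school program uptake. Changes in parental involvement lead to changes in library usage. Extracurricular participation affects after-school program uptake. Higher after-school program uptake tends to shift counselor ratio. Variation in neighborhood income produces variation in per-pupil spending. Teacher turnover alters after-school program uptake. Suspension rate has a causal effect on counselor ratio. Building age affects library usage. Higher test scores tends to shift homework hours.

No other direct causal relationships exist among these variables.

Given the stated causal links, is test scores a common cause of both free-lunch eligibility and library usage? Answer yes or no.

Test scores has no stated causal path to library usage. A confounder must cause both variables, so test scores does not qualify.

no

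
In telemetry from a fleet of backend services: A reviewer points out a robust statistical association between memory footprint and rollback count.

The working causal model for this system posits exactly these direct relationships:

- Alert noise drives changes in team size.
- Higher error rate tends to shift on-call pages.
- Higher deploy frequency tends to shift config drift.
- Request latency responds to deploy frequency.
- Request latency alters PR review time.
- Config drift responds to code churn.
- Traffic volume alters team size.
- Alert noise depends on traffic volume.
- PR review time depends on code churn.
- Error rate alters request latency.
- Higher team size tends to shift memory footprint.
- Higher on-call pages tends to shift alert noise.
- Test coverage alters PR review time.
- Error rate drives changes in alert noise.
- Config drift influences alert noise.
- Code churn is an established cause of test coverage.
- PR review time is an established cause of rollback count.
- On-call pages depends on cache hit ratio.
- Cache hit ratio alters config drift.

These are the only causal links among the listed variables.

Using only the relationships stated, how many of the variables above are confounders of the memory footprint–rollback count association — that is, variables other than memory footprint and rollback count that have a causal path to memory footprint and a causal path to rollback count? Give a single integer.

3

The common causes are: code churn (to memory footprint via code churn → config drift → alert noise → team size → memory footprint; to rollback count via code churn → PR review time → rollback count); deploy frequency (to memory footprint via deploy frequency → config drift → alert noise → team size → memory footprint; to rollback count via deploy frequency → request latency → PR review time → rollback count); error rate (to memory footprint via error rate → alert noise → team size → memory footprint; to rollback count via error rate → request latency → PR review time → rollback count).
Every other variable lacks a causal path to at least one of memory footprint and rollback count.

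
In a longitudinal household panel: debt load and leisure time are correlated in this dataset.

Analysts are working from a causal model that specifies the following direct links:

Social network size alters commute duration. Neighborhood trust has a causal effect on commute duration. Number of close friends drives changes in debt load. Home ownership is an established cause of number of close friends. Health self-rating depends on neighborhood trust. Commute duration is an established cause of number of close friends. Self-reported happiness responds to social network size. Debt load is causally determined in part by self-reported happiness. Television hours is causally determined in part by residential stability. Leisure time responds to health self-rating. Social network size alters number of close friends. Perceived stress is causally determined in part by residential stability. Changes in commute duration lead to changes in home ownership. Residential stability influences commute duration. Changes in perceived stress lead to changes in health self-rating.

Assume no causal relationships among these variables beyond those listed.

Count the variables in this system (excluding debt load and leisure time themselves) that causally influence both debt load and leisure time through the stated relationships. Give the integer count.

The common causes are: neighborhood trust (to debt load via neighborhood trust → commute duration → number of close friends → debt load; to leisure time via neighborhood trust → health self-rating → leisure time); residential stability (to debt load via residential stability → commute duration → number of close friends → debt load; to leisure time via residential stability → perceived stress → health self-rating → leisure time).
Every other variable lacks a causal path to at least one of debt load and leisure time.

2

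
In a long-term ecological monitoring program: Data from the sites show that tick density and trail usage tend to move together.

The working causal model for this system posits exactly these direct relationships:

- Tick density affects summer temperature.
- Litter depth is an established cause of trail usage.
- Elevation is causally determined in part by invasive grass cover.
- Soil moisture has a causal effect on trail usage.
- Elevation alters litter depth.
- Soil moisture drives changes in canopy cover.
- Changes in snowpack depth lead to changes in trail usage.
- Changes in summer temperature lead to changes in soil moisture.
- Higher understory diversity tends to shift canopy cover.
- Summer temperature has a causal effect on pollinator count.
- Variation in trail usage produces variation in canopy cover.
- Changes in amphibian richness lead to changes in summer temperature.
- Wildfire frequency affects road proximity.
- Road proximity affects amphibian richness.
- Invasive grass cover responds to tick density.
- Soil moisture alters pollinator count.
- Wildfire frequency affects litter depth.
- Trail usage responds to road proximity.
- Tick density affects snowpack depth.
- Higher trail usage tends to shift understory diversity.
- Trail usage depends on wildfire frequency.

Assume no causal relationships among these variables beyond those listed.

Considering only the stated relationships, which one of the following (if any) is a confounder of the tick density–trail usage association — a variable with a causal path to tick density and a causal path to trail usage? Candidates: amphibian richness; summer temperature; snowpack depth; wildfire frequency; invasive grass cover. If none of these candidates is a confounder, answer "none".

None of the listed candidates has causal paths to both tick density and trail usage in the stated relationships, so none is a common cause.

none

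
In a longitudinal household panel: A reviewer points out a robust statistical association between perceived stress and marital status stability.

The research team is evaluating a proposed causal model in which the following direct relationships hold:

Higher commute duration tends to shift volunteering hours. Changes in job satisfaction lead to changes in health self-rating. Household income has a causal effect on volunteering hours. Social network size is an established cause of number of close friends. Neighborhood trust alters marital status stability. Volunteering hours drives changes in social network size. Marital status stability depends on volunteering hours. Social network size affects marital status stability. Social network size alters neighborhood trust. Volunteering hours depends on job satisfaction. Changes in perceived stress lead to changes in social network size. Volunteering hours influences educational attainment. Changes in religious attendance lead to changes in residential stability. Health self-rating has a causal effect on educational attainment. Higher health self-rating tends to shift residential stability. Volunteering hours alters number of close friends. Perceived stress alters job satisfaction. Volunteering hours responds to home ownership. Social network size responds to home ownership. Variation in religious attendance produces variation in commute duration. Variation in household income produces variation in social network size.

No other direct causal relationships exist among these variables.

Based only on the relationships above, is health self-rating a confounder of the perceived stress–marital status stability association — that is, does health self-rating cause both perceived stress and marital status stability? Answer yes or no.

no

Health self-rating has no stated causal path to either perceived stress or marital status stability. A confounder must cause both variables, so health self-rating does not qualify.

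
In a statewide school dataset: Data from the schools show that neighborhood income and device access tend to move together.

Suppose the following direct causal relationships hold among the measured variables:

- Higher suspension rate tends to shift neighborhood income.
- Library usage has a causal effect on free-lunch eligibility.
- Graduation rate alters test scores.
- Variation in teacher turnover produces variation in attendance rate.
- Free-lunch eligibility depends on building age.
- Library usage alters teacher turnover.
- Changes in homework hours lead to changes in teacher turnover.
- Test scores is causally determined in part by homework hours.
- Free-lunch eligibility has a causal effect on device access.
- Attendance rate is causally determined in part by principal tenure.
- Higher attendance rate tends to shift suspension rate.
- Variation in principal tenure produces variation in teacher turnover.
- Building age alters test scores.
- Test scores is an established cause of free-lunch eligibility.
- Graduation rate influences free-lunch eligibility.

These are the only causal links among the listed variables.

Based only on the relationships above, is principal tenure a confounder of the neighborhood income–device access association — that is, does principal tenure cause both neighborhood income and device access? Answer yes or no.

no

Principal tenure has no stated causal path to device access. A confounder must cause both variables, so principal tenure does not qualify.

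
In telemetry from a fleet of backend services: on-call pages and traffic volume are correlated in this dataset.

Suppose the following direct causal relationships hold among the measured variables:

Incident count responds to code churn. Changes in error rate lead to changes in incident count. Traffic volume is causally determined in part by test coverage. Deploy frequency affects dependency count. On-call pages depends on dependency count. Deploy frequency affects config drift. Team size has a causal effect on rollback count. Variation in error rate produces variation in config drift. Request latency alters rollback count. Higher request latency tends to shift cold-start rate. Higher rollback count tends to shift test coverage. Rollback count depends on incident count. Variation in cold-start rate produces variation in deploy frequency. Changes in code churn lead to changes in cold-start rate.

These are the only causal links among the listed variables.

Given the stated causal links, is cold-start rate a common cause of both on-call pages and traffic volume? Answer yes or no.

Cold-start rate has no stated causal path to traffic volume. A confounder must cause both variables, so cold-start rate does not qualify.

no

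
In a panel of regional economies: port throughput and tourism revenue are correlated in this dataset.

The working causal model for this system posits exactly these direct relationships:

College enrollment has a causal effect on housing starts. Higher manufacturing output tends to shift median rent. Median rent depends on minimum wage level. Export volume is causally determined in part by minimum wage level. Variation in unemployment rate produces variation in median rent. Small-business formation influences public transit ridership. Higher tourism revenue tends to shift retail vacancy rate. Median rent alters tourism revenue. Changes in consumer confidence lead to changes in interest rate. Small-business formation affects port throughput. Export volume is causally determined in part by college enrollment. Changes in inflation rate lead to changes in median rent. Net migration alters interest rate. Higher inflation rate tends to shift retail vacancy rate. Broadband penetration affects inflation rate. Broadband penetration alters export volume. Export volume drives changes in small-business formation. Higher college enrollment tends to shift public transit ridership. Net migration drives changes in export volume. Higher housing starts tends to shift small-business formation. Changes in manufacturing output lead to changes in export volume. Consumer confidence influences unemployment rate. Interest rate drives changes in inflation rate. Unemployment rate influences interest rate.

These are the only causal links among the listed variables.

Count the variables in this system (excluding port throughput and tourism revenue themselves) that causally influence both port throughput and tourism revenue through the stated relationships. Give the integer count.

The common causes are: broadband penetration (to port throughput via broadband penetration → export volume → small-business formation → port throughput; to tourism revenue via broadband penetration → inflation rate → median rent → tourism revenue); manufacturing output (to port throughput via manufacturing output → export volume → small-business formation → port throughput; to tourism revenue via manufacturing output → median rent → tourism revenue); minimum wage level (to port throughput via minimum wage level → export volume → small-business formation → port throughput; to tourism revenue via minimum wage level → median rent → tourism revenue); net migration (to port throughput via net migration → export volume → small-business formation → port throughput; to tourism revenue via net migration → interest rate → inflation rate → median rent → tourism revenue).
Every other variable lacks a causal path to at least one of port throughput and tourism revenue.

4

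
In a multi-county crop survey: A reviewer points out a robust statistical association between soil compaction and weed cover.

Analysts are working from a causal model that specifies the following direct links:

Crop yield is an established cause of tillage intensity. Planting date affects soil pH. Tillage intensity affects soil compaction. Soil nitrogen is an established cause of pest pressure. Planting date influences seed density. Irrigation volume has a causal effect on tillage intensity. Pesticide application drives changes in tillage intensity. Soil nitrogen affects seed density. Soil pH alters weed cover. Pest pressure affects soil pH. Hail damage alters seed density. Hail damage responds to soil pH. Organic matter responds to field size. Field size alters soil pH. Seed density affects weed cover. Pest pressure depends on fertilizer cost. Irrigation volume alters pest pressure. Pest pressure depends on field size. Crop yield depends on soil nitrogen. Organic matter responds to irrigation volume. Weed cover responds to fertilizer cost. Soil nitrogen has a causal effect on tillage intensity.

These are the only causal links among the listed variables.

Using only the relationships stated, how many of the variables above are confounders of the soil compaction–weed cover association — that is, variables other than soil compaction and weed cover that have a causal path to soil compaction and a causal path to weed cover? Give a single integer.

The common causes are: irrigation volume (to soil compaction via irrigation volume → tillage intensity → soil compaction; to weed cover via irrigation volume → pest pressure → soil pH → weed cover); soil nitrogen (to soil compaction via soil nitrogen → tillage intensity → soil compaction; to weed cover via soil nitrogen → seed density → weed cover).
Every other variable lacks a causal path to at least one of soil compaction and weed cover.

2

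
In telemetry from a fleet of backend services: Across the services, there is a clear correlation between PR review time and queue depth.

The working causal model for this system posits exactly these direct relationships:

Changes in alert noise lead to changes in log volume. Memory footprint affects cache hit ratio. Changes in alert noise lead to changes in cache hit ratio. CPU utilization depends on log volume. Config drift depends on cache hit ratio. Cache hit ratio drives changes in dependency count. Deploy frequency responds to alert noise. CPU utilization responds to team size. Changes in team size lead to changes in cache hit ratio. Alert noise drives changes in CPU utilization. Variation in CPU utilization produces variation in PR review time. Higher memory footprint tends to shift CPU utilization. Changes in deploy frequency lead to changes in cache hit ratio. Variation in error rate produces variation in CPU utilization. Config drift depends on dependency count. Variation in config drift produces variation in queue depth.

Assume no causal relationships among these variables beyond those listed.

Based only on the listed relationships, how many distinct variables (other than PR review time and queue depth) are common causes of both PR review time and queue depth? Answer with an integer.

The common causes are: alert noise (to PR review time via alert noise → CPU utilization → PR review time; to queue depth via alert noise → cache hit ratio → config drift → queue depth); memory footprint (to PR review time via memory footprint → CPU utilization → PR review time; to queue depth via memory footprint → cache hit ratio → config drift → queue depth); team size (to PR review time via team size → CPU utilization → PR review time; to queue depth via team size → cache hit ratio → config drift → queue depth).
Every other variable lacks a causal path to at least one of PR review time and queue depth.

3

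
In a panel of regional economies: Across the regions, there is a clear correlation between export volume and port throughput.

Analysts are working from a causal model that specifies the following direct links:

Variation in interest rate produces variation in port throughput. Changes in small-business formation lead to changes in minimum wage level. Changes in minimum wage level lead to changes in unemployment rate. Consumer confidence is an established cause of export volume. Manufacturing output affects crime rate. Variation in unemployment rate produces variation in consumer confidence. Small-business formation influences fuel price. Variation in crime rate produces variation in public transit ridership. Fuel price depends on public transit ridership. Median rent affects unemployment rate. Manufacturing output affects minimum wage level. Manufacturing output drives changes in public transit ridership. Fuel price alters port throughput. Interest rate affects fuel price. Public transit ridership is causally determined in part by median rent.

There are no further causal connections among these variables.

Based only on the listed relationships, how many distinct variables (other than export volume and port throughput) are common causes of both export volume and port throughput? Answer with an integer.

3

The common causes are: manufacturing output (to export volume via manufacturing output → minimum wage level → unemployment rate → consumer confidence → export volume; to port throughput via manufacturing output → public transit ridership → fuel price → port throughput); median rent (to export volume via median rent → unemployment rate → consumer confidence → export volume; to port throughput via median rent → public transit ridership → fuel price → port throughput); small-business formation (to export volume via small-business formation → minimum wage level → unemployment rate → consumer confidence → export volume; to port throughput via small-business formation → fuel price → port throughput).
Every other variable lacks a causal path to at least one of export volume and port throughput.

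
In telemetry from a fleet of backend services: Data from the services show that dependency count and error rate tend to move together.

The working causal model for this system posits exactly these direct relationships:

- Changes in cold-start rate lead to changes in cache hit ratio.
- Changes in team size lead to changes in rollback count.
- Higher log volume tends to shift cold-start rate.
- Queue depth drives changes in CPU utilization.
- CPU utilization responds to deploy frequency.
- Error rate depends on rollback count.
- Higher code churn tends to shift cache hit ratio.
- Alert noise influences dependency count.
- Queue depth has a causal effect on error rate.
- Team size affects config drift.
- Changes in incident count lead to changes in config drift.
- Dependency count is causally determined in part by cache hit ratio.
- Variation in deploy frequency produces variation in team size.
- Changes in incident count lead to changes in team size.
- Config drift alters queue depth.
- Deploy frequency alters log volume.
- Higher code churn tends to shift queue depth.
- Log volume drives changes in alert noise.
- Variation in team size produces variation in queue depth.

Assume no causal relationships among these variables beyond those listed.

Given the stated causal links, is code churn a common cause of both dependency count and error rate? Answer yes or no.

yes

Code churn has a causal path to dependency count (code churn → cache hit ratio → dependency count) and to error rate (code churn → queue depth → error rate), so it is a common cause of both — a confounder.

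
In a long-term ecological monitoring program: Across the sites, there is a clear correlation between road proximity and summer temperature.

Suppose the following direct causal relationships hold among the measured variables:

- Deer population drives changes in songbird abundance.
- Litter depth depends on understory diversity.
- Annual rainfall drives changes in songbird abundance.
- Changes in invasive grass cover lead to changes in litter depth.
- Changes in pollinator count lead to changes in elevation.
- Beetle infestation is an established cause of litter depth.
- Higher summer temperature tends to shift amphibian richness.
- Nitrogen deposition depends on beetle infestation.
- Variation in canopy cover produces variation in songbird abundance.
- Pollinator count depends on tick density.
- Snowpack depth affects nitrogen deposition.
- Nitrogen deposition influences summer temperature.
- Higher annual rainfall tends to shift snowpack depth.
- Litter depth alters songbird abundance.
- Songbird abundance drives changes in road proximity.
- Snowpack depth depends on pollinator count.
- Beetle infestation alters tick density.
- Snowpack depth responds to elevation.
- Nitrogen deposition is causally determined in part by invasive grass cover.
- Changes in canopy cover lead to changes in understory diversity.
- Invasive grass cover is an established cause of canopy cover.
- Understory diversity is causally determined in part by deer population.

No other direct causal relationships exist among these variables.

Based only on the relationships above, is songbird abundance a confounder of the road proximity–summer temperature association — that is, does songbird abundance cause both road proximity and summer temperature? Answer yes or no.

no

Songbird abundance has no stated causal path to summer temperature. A confounder must cause both variables, so songbird abundance does not qualify.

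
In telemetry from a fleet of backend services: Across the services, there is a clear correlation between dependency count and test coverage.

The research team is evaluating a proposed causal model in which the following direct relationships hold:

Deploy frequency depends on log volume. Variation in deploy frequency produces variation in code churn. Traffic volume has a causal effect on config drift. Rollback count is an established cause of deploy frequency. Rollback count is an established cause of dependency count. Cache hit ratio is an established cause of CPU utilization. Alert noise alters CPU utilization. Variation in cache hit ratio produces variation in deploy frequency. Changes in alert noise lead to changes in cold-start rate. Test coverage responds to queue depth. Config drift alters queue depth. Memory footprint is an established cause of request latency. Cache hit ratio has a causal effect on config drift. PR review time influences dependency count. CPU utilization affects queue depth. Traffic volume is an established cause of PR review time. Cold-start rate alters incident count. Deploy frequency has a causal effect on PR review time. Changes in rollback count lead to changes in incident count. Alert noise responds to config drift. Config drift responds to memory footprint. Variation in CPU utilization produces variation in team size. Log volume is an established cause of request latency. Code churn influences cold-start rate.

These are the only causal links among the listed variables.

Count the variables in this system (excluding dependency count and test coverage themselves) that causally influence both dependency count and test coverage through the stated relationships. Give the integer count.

The common causes are: cache hit ratio (to dependency count via cache hit ratio → deploy frequency → PR review time → dependency count; to test coverage via cache hit ratio → config drift → queue depth → test coverage); traffic volume (to dependency count via traffic volume → PR review time → dependency count; to test coverage via traffic volume → config drift → queue depth → test coverage).
Every other variable lacks a causal path to at least one of dependency count and test coverage.

2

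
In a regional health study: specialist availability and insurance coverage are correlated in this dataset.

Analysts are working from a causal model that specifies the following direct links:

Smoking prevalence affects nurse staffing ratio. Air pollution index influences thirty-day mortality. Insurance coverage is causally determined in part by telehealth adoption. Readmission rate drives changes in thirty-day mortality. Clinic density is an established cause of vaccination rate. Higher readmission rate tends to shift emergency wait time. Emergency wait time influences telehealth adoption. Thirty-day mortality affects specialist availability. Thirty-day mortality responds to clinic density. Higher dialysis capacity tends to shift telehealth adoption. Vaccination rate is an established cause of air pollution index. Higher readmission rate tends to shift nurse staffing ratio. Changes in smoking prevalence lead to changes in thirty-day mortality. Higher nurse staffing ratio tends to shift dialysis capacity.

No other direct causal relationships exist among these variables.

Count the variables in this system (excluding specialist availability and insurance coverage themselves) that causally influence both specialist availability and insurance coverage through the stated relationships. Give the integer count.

2

The common causes are: readmission rate (to specialist availability via readmission rate → thirty-day mortality → specialist availability; to insurance coverage via readmission rate → emergency wait time → telehealth adoption → insurance coverage); smoking prevalence (to specialist availability via smoking prevalence → thirty-day mortality → specialist availability; to insurance coverage via smoking prevalence → nurse staffing ratio → dialysis capacity → telehealth adoption → insurance coverage).
Every other variable lacks a causal path to at least one of specialist availability and insurance coverage.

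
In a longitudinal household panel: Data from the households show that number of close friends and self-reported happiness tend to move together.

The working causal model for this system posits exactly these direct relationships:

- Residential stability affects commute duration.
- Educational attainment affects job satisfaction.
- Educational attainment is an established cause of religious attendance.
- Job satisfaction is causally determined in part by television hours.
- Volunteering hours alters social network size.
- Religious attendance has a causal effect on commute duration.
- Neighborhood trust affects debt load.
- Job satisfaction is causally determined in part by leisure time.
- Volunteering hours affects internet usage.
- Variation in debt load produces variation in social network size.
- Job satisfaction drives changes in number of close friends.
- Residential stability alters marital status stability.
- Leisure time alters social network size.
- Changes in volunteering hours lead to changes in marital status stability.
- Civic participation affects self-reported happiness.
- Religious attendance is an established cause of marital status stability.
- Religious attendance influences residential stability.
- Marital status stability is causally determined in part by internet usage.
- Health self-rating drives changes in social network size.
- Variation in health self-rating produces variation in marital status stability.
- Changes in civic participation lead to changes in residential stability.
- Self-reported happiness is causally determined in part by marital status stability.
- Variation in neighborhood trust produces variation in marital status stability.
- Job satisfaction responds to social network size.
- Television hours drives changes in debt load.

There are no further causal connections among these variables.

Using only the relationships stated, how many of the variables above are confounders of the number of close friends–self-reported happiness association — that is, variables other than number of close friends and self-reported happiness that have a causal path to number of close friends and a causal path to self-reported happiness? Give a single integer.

4

The common causes are: educational attainment (to number of close friends via educational attainment → job satisfaction → number of close friends; to self-reported happiness via educational attainment → religious attendance → marital status stability → self-reported happiness); health self-rating (to number of close friends via health self-rating → social network size → job satisfaction → number of close friends; to self-reported happiness via health self-rating → marital status stability → self-reported happiness); neighborhood trust (to number of close friends via neighborhood trust → debt load → social network size → job satisfaction → number of close friends; to self-reported happiness via neighborhood trust → marital status stability → self-reported happiness); volunteering hours (to number of close friends via volunteering hours → social network size → job satisfaction → number of close friends; to self-reported happiness via volunteering hours → marital status stability → self-reported happiness).
Every other variable lacks a causal path to at least one of number of close friends and self-reported happiness.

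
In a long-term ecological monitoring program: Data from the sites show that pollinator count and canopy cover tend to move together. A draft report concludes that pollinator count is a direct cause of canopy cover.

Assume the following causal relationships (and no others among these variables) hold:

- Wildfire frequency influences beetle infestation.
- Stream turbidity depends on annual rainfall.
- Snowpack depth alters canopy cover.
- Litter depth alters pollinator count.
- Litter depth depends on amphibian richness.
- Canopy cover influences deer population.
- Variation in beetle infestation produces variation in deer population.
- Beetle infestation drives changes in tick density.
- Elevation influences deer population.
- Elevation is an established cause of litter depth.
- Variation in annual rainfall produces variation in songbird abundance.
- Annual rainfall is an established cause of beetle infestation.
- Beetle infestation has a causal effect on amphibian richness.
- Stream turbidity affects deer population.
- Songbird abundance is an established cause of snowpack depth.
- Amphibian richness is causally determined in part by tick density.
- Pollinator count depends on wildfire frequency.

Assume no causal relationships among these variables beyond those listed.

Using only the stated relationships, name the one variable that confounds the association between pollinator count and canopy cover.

annual rainfall

Annual rainfall has a causal path to pollinator count (annual rainfall → beetle infestation → amphibian richness → litter depth → pollinator count) and a separate causal path to canopy cover (annual rainfall → songbird abundance → snowpack depth → canopy cover), so it is a common cause of both.
No stated relationship gives pollinator count a causal route to canopy cover, so the correlation is explained by the shared upstream cause rather than a direct effect.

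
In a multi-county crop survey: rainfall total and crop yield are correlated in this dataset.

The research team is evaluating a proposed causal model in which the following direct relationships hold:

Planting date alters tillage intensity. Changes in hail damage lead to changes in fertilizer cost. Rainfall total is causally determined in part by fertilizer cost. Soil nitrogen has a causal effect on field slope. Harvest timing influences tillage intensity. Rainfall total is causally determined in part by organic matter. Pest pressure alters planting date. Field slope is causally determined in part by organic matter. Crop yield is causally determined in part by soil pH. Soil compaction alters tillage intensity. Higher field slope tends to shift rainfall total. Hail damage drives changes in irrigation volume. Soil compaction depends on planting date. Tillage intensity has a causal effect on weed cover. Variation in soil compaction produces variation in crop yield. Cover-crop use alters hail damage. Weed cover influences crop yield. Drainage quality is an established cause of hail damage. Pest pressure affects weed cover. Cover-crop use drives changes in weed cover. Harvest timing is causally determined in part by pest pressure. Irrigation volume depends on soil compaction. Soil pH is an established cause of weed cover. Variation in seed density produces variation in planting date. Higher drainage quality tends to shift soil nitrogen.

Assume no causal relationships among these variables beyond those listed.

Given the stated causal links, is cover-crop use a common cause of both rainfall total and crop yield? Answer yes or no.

yes

Cover-crop use has a causal path to rainfall total (cover-crop use → hail damage → fertilizer cost → rainfall total) and to crop yield (cover-crop use → weed cover → crop yield), so it is a common cause of both — a confounder.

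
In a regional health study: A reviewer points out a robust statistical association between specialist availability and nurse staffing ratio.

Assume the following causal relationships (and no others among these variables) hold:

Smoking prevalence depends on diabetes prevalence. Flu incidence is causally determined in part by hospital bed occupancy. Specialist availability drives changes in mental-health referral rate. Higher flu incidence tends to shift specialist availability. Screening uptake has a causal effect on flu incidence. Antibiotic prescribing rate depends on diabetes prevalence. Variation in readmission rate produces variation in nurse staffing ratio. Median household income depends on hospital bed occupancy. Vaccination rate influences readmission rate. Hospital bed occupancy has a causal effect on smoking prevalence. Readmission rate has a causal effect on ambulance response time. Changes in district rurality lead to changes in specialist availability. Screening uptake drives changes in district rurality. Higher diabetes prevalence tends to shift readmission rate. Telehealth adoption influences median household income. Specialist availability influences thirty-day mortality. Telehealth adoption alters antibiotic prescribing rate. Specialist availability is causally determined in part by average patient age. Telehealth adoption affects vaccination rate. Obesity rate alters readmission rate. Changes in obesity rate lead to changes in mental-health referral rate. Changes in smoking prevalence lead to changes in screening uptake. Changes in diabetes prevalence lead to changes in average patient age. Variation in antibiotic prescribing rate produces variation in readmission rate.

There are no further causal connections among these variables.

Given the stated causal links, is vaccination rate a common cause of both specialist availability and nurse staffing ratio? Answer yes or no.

no

Vaccination rate has no stated causal path to specialist availability. A confounder must cause both variables, so vaccination rate does not qualify.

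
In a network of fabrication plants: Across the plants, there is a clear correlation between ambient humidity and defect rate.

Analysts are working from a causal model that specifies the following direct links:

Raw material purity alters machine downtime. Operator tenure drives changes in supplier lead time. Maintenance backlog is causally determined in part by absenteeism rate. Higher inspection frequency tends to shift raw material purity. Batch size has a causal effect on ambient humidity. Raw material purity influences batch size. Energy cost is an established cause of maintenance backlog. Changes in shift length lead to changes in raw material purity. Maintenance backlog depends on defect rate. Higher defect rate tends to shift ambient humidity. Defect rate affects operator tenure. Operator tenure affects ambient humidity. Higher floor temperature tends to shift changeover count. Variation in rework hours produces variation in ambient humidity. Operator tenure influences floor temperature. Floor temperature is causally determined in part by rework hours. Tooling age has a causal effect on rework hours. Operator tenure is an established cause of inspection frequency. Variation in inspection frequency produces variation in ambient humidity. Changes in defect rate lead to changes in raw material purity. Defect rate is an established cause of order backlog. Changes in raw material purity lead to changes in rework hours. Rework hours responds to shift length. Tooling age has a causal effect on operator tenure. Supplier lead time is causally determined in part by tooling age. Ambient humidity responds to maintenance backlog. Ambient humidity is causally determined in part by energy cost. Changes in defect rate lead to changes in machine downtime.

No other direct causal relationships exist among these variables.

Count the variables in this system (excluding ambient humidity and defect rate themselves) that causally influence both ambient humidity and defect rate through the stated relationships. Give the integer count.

0

No listed variable has a causal path to both ambient humidity and defect rate, so there are no common causes.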